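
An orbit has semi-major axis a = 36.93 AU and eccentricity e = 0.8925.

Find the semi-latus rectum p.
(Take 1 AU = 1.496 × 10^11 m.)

Convert to SI: a = 36.93 AU = 5.52473e+12 m.
p = a (1 − e²).
p = 5.52473e+12 · (1 − (0.8925)²) = 5.52473e+12 · 0.203444 ≈ 1.124e+12 m = 7.513 AU.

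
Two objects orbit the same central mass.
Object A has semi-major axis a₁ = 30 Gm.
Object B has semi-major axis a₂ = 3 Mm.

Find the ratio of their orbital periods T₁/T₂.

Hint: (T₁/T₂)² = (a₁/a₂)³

Convert to SI: a₁ = 30 Gm = 3e+10 m; a₂ = 3 Mm = 3e+06 m.
From Kepler's third law, (T₁/T₂)² = (a₁/a₂)³, so T₁/T₂ = (a₁/a₂)^(3/2).
a₁/a₂ = 3e+10 / 3e+06 = 10000.
T₁/T₂ = (10000)^(3/2) ≈ 1e+06.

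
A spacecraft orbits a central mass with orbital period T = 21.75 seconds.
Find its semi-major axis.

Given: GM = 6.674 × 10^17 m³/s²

Invert Kepler's third law: a = (GM · T² / (4π²))^(1/3).
Substituting T = 21.75 s and GM = 6.674e+17 m³/s²:
a = (6.674e+17 · (21.75)² / (4π²))^(1/3) m
a ≈ 2e+06 m = 2 Mm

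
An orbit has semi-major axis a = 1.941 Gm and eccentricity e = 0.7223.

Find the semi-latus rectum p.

Convert to SI: a = 1.941 Gm = 1.941e+09 m.
p = a (1 − e²).
p = 1.941e+09 · (1 − (0.7223)²) = 1.941e+09 · 0.478283 ≈ 9.283e+08 m = 928.3 Mm.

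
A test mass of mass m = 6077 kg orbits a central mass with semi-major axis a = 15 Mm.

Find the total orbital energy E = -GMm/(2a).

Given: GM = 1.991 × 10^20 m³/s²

Convert to SI: a = 15 Mm = 1.5e+07 m.
E = −GMm / (2a).
E = −1.991e+20 · 6077 / (2 · 1.5e+07) J ≈ -4.033e+16 J = -40.33 PJ.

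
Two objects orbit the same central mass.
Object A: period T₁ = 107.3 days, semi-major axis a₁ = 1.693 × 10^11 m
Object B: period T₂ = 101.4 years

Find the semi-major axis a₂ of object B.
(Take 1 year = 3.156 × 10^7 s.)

Convert to SI: T₁ = 107.3 days = 9.27072e+06 s; T₂ = 101.4 years = 3.20018e+09 s.
Kepler's third law: (T₁/T₂)² = (a₁/a₂)³ ⇒ a₂ = a₁ · (T₂/T₁)^(2/3).
T₂/T₁ = 3.20018e+09 / 9.27072e+06 = 345.193.
a₂ = 1.693e+11 · (345.193)^(2/3) m ≈ 8.331e+12 m = 8.331 × 10^12 m.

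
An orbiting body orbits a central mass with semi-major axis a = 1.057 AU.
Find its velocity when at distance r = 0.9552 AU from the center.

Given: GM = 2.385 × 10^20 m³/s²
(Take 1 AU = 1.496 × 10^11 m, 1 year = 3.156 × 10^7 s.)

Convert to SI: a = 1.057 AU = 1.58127e+11 m; r = 0.9552 AU = 1.42898e+11 m.
Vis-viva: v = √(GM · (2/r − 1/a)).
2/r − 1/a = 2/1.42898e+11 − 1/1.58127e+11 = 7.67198e-12 m⁻¹.
v = √(2.385e+20 · 7.67198e-12) m/s ≈ 4.278e+04 m/s = 9.024 AU/year.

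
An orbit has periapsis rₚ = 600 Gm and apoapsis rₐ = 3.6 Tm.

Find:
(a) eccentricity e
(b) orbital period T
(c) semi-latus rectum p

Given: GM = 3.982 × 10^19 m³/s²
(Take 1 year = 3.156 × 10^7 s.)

Convert to SI: rₚ = 600 Gm = 6e+11 m; rₐ = 3.6 Tm = 3.6e+12 m.
(a) e = (rₐ − rₚ)/(rₐ + rₚ) = (3.6e+12 − 6e+11)/(3.6e+12 + 6e+11) ≈ 0.7143
(b) With a = (rₚ + rₐ)/2 = 2.1e+12 m, T = 2π √(a³/GM) = 2π √((2.1e+12)³/3.982e+19) s ≈ 3.03e+09 s
(c) From a = (rₚ + rₐ)/2 = 2.1e+12 m and e = (rₐ − rₚ)/(rₐ + rₚ) = 0.714286, p = a(1 − e²) = 2.1e+12 · (1 − (0.714286)²) ≈ 1.029e+12 m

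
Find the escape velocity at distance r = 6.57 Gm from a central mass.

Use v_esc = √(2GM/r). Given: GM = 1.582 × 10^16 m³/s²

Convert to SI: r = 6.57 Gm = 6.57e+09 m.
Escape velocity comes from setting total energy to zero: ½v² − GM/r = 0 ⇒ v_esc = √(2GM / r).
v_esc = √(2 · 1.582e+16 / 6.57e+09) m/s ≈ 2194 m/s = 2.194 km/s.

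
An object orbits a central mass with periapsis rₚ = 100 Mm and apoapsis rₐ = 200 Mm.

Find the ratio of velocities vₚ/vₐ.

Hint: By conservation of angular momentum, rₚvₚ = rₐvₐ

Convert to SI: rₚ = 100 Mm = 1e+08 m; rₐ = 200 Mm = 2e+08 m.
Conservation of angular momentum gives rₚvₚ = rₐvₐ, so vₚ/vₐ = rₐ/rₚ.
vₚ/vₐ = 2e+08 / 1e+08 ≈ 2.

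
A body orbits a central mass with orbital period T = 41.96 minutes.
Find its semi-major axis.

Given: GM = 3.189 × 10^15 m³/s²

Convert to SI: T = 41.96 minutes = 2517.6 s.
Invert Kepler's third law: a = (GM · T² / (4π²))^(1/3).
Substituting T = 2517.6 s and GM = 3.189e+15 m³/s²:
a = (3.189e+15 · (2517.6)² / (4π²))^(1/3) m
a ≈ 8e+06 m = 8 Mm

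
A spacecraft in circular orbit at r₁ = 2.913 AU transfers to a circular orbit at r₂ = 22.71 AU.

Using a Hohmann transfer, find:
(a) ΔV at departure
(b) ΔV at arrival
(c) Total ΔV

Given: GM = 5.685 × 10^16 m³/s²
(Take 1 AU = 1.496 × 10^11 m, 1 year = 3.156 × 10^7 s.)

Convert to SI: r₁ = 2.913 AU = 4.35785e+11 m; r₂ = 22.71 AU = 3.39742e+12 m.
Transfer semi-major axis: a_t = (r₁ + r₂)/2 = (4.35785e+11 + 3.39742e+12)/2 = 1.9166e+12 m.
Circular speeds: v₁ = √(GM/r₁) = 361.185 m/s, v₂ = √(GM/r₂) = 129.357 m/s.
Transfer speeds (vis-viva v² = GM(2/r − 1/a_t)): v₁ᵗ = 480.881 m/s, v₂ᵗ = 61.6824 m/s.
(a) ΔV₁ = |v₁ᵗ − v₁| ≈ 119.7 m/s = 0.02525 AU/year.
(b) ΔV₂ = |v₂ − v₂ᵗ| ≈ 67.67 m/s = 0.01428 AU/year.
(c) ΔV_total = ΔV₁ + ΔV₂ ≈ 187.4 m/s = 0.03953 AU/year.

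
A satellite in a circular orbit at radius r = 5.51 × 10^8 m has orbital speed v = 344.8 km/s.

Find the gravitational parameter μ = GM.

Convert to SI: v = 344.8 km/s = 344800 m/s.
For a circular orbit v² = GM/r, so GM = v² · r.
GM = (344800)² · 5.51e+08 m³/s² ≈ 6.551e+19 m³/s² = 6.551 × 10^19 m³/s².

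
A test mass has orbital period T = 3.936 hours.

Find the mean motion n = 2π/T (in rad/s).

Convert to SI: T = 3.936 hours = 14169.6 s.
n = 2π / T.
n = 2π / 14169.6 s ≈ 0.0004434 rad/s.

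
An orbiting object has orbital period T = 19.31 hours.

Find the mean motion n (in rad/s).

Convert to SI: T = 19.31 hours = 69516 s.
n = 2π / T.
n = 2π / 69516 s ≈ 9.038e-05 rad/s.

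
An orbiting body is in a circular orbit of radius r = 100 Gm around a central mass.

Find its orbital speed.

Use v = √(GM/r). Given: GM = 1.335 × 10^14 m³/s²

Convert to SI: r = 100 Gm = 1e+11 m.
For a circular orbit, gravity supplies the centripetal force, so v = √(GM / r).
v = √(1.335e+14 / 1e+11) m/s ≈ 36.54 m/s = 36.54 m/s.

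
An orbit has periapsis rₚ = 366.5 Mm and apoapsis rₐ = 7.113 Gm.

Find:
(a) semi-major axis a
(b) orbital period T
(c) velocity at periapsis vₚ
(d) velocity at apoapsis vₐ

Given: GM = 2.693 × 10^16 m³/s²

Convert to SI: rₚ = 366.5 Mm = 3.665e+08 m; rₐ = 7.113 Gm = 7.113e+09 m.
(a) a = (rₚ + rₐ)/2 = (3.665e+08 + 7.113e+09)/2 ≈ 3.74e+09 m
(b) With a = (rₚ + rₐ)/2 = 3.73975e+09 m, T = 2π √(a³/GM) = 2π √((3.73975e+09)³/2.693e+16) s ≈ 8.756e+06 s
(c) With a = (rₚ + rₐ)/2 = 3.73975e+09 m, vₚ = √(GM (2/rₚ − 1/a)) = √(2.693e+16 · (2/3.665e+08 − 1/3.73975e+09)) m/s ≈ 1.182e+04 m/s
(d) With a = (rₚ + rₐ)/2 = 3.73975e+09 m, vₐ = √(GM (2/rₐ − 1/a)) = √(2.693e+16 · (2/7.113e+09 − 1/3.73975e+09)) m/s ≈ 609.1 m/s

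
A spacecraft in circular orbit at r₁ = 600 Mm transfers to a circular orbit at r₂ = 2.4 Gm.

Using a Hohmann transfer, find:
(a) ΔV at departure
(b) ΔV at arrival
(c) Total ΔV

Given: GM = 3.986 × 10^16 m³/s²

Convert to SI: r₁ = 600 Mm = 6e+08 m; r₂ = 2.4 Gm = 2.4e+09 m.
Transfer semi-major axis: a_t = (r₁ + r₂)/2 = (6e+08 + 2.4e+09)/2 = 1.5e+09 m.
Circular speeds: v₁ = √(GM/r₁) = 8150.66 m/s, v₂ = √(GM/r₂) = 4075.33 m/s.
Transfer speeds (vis-viva v² = GM(2/r − 1/a_t)): v₁ᵗ = 10309.9 m/s, v₂ᵗ = 2577.47 m/s.
(a) ΔV₁ = |v₁ᵗ − v₁| ≈ 2159 m/s = 2.159 km/s.
(b) ΔV₂ = |v₂ − v₂ᵗ| ≈ 1498 m/s = 1.498 km/s.
(c) ΔV_total = ΔV₁ + ΔV₂ ≈ 3657 m/s = 3.657 km/s.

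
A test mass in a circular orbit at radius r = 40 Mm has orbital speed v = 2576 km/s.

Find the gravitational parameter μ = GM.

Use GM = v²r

Convert to SI: r = 40 Mm = 4e+07 m; v = 2576 km/s = 2.576e+06 m/s.
For a circular orbit v² = GM/r, so GM = v² · r.
GM = (2.576e+06)² · 4e+07 m³/s² ≈ 2.654e+20 m³/s² = 2.654 × 10^20 m³/s².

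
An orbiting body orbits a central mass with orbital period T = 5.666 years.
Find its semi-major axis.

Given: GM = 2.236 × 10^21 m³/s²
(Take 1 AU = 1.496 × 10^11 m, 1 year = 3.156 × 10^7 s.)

Convert to SI: T = 5.666 years = 1.78819e+08 s.
Invert Kepler's third law: a = (GM · T² / (4π²))^(1/3).
Substituting T = 1.78819e+08 s and GM = 2.236e+21 m³/s²:
a = (2.236e+21 · (1.78819e+08)² / (4π²))^(1/3) m
a ≈ 1.219e+12 m = 8.148 AU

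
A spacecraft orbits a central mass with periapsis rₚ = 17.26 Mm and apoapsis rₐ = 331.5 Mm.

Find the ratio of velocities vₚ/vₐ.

Convert to SI: rₚ = 17.26 Mm = 1.726e+07 m; rₐ = 331.5 Mm = 3.315e+08 m.
Conservation of angular momentum gives rₚvₚ = rₐvₐ, so vₚ/vₐ = rₐ/rₚ.
vₚ/vₐ = 3.315e+08 / 1.726e+07 ≈ 19.21.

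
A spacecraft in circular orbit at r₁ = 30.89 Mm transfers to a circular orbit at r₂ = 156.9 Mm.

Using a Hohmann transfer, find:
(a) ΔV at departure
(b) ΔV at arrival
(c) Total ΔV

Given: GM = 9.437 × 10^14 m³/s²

Convert to SI: r₁ = 30.89 Mm = 3.089e+07 m; r₂ = 156.9 Mm = 1.569e+08 m.
Transfer semi-major axis: a_t = (r₁ + r₂)/2 = (3.089e+07 + 1.569e+08)/2 = 9.3895e+07 m.
Circular speeds: v₁ = √(GM/r₁) = 5527.24 m/s, v₂ = √(GM/r₂) = 2452.48 m/s.
Transfer speeds (vis-viva v² = GM(2/r − 1/a_t)): v₁ᵗ = 7144.93 m/s, v₂ᵗ = 1406.67 m/s.
(a) ΔV₁ = |v₁ᵗ − v₁| ≈ 1618 m/s = 1.618 km/s.
(b) ΔV₂ = |v₂ − v₂ᵗ| ≈ 1046 m/s = 1.046 km/s.
(c) ΔV_total = ΔV₁ + ΔV₂ ≈ 2664 m/s = 2.664 km/s.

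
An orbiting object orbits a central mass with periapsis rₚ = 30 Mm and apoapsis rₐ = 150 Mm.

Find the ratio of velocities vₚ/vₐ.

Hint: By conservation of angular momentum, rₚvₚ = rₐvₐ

Convert to SI: rₚ = 30 Mm = 3e+07 m; rₐ = 150 Mm = 1.5e+08 m.
Conservation of angular momentum gives rₚvₚ = rₐvₐ, so vₚ/vₐ = rₐ/rₚ.
vₚ/vₐ = 1.5e+08 / 3e+07 ≈ 5.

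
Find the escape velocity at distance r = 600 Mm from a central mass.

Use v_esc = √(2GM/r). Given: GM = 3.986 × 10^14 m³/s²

Convert to SI: r = 600 Mm = 6e+08 m.
Escape velocity comes from setting total energy to zero: ½v² − GM/r = 0 ⇒ v_esc = √(2GM / r).
v_esc = √(2 · 3.986e+14 / 6e+08) m/s ≈ 1153 m/s = 1.153 km/s.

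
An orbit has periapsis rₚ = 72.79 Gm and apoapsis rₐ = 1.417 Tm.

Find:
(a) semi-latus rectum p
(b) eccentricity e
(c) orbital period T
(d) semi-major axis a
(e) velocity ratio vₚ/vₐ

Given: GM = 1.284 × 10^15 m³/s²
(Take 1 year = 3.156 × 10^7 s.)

Convert to SI: rₚ = 72.79 Gm = 7.279e+10 m; rₐ = 1.417 Tm = 1.417e+12 m.
(a) From a = (rₚ + rₐ)/2 = 7.44895e+11 m and e = (rₐ − rₚ)/(rₐ + rₚ) = 0.902282, p = a(1 − e²) = 7.44895e+11 · (1 − (0.902282)²) ≈ 1.385e+11 m
(b) e = (rₐ − rₚ)/(rₐ + rₚ) = (1.417e+12 − 7.279e+10)/(1.417e+12 + 7.279e+10) ≈ 0.9023
(c) With a = (rₚ + rₐ)/2 = 7.44895e+11 m, T = 2π √(a³/GM) = 2π √((7.44895e+11)³/1.284e+15) s ≈ 1.127e+11 s
(d) a = (rₚ + rₐ)/2 = (7.279e+10 + 1.417e+12)/2 ≈ 7.449e+11 m
(e) Conservation of angular momentum (rₚvₚ = rₐvₐ) gives vₚ/vₐ = rₐ/rₚ = 1.417e+12/7.279e+10 ≈ 19.47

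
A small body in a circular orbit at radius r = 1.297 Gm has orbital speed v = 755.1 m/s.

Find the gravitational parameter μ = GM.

Convert to SI: r = 1.297 Gm = 1.297e+09 m.
For a circular orbit v² = GM/r, so GM = v² · r.
GM = (755.1)² · 1.297e+09 m³/s² ≈ 7.395e+14 m³/s² = 7.395 × 10^14 m³/s².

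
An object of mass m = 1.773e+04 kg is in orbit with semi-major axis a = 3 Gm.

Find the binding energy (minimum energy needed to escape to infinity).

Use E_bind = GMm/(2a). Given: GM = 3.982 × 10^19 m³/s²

Convert to SI: a = 3 Gm = 3e+09 m.
Total orbital energy is E = −GMm/(2a); binding energy is E_bind = −E = GMm/(2a).
E_bind = 3.982e+19 · 1.773e+04 / (2 · 3e+09) J ≈ 1.177e+14 J = 117.7 TJ.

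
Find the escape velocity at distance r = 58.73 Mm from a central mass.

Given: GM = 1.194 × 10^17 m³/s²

Convert to SI: r = 58.73 Mm = 5.873e+07 m.
Escape velocity comes from setting total energy to zero: ½v² − GM/r = 0 ⇒ v_esc = √(2GM / r).
v_esc = √(2 · 1.194e+17 / 5.873e+07) m/s ≈ 6.377e+04 m/s = 63.77 km/s.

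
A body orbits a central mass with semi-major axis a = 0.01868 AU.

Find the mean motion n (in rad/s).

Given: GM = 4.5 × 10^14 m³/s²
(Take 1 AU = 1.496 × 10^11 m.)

Convert to SI: a = 0.01868 AU = 2.79453e+09 m.
n = √(GM / a³).
n = √(4.5e+14 / (2.79453e+09)³) rad/s ≈ 1.436e-07 rad/s.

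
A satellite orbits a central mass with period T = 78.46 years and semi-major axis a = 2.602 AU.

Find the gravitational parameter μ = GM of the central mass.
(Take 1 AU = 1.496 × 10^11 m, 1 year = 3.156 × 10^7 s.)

Convert to SI: T = 78.46 years = 2.4762e+09 s; a = 2.602 AU = 3.89259e+11 m.
GM = 4π² · a³ / T².
GM = 4π² · (3.89259e+11)³ / (2.4762e+09)² m³/s² ≈ 3.798e+17 m³/s² = 3.798 × 10^17 m³/s².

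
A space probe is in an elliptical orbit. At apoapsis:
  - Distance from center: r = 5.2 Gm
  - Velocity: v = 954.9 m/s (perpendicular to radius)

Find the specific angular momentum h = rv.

Convert to SI: r = 5.2 Gm = 5.2e+09 m.
With v perpendicular to r, h = r · v.
h = 5.2e+09 · 954.9 m²/s ≈ 4.965e+12 m²/s.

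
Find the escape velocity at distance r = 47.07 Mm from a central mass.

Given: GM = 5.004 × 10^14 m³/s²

Convert to SI: r = 47.07 Mm = 4.707e+07 m.
Escape velocity comes from setting total energy to zero: ½v² − GM/r = 0 ⇒ v_esc = √(2GM / r).
v_esc = √(2 · 5.004e+14 / 4.707e+07) m/s ≈ 4611 m/s = 4.611 km/s.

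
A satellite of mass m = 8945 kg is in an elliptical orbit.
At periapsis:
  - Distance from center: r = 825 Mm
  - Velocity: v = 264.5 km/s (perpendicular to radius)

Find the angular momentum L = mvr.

Convert to SI: r = 825 Mm = 8.25e+08 m; v = 264.5 km/s = 264500 m/s.
Since v is perpendicular to r, L = m · v · r.
L = 8945 · 264500 · 8.25e+08 kg·m²/s ≈ 1.952e+18 kg·m²/s.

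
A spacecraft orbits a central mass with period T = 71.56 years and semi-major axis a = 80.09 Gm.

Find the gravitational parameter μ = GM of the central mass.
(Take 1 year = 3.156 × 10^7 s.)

Convert to SI: T = 71.56 years = 2.25843e+09 s; a = 80.09 Gm = 8.009e+10 m.
GM = 4π² · a³ / T².
GM = 4π² · (8.009e+10)³ / (2.25843e+09)² m³/s² ≈ 3.976e+15 m³/s² = 3.976 × 10^15 m³/s².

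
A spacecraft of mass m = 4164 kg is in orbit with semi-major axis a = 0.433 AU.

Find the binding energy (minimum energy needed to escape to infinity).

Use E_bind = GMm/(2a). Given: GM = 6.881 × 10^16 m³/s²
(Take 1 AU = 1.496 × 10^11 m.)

Convert to SI: a = 0.433 AU = 6.47768e+10 m.
Total orbital energy is E = −GMm/(2a); binding energy is E_bind = −E = GMm/(2a).
E_bind = 6.881e+16 · 4164 / (2 · 6.47768e+10) J ≈ 2.212e+09 J = 2.212 GJ.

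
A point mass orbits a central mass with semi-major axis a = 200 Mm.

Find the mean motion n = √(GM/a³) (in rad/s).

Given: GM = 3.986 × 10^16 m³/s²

Convert to SI: a = 200 Mm = 2e+08 m.
n = √(GM / a³).
n = √(3.986e+16 / (2e+08)³) rad/s ≈ 7.059e-05 rad/s.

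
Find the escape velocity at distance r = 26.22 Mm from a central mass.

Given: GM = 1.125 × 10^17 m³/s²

Convert to SI: r = 26.22 Mm = 2.622e+07 m.
Escape velocity comes from setting total energy to zero: ½v² − GM/r = 0 ⇒ v_esc = √(2GM / r).
v_esc = √(2 · 1.125e+17 / 2.622e+07) m/s ≈ 9.263e+04 m/s = 92.63 km/s.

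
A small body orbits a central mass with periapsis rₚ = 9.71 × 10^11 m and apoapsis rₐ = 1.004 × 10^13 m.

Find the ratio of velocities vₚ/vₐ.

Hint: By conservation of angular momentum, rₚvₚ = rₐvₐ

Conservation of angular momentum gives rₚvₚ = rₐvₐ, so vₚ/vₐ = rₐ/rₚ.
vₚ/vₐ = 1.004e+13 / 9.71e+11 ≈ 10.34.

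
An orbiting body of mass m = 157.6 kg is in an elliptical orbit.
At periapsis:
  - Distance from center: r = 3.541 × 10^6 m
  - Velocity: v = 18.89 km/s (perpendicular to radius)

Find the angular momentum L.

Convert to SI: v = 18.89 km/s = 18890 m/s.
Since v is perpendicular to r, L = m · v · r.
L = 157.6 · 18890 · 3.541e+06 kg·m²/s ≈ 1.054e+13 kg·m²/s.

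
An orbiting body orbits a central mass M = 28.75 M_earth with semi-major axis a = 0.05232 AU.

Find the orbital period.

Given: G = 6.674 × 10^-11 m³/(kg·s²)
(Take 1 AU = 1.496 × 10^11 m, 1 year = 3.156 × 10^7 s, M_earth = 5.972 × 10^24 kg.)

Convert to SI: a = 0.05232 AU = 7.82707e+09 m; M = 28.75 M_earth = 1.71695e+26 kg.
GM = G · M = 6.674e-11 · 1.71695e+26 = 1.14589e+16 m³/s².
Kepler's third law: T = 2π √(a³ / GM).
Substituting a = 7.82707e+09 m and GM = 1.14589e+16 m³/s²:
T = 2π √((7.82707e+09)³ / 1.14589e+16) s
T ≈ 4.064e+07 s = 1.288 years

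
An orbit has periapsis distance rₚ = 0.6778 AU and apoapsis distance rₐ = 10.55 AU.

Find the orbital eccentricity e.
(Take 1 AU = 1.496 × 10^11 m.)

Convert to SI: rₚ = 0.6778 AU = 1.01399e+11 m; rₐ = 10.55 AU = 1.57828e+12 m.
e = (rₐ − rₚ) / (rₐ + rₚ).
e = (1.57828e+12 − 1.01399e+11) / (1.57828e+12 + 1.01399e+11) = 1.47688e+12 / 1.67968e+12 ≈ 0.8793.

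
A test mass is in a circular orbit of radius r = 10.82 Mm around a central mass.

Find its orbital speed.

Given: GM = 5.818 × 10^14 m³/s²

Convert to SI: r = 10.82 Mm = 1.082e+07 m.
For a circular orbit, gravity supplies the centripetal force, so v = √(GM / r).
v = √(5.818e+14 / 1.082e+07) m/s ≈ 7333 m/s = 7.333 km/s.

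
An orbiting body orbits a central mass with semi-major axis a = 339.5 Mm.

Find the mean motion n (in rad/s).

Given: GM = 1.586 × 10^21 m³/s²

Convert to SI: a = 339.5 Mm = 3.395e+08 m.
n = √(GM / a³).
n = √(1.586e+21 / (3.395e+08)³) rad/s ≈ 0.006366 rad/s.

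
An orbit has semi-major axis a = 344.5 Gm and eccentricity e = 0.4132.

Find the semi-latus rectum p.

Convert to SI: a = 344.5 Gm = 3.445e+11 m.
p = a (1 − e²).
p = 3.445e+11 · (1 − (0.4132)²) = 3.445e+11 · 0.829266 ≈ 2.857e+11 m = 285.7 Gm.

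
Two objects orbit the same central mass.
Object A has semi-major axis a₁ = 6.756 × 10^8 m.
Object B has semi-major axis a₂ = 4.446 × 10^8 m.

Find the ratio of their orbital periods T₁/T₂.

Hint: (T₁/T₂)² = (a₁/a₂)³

From Kepler's third law, (T₁/T₂)² = (a₁/a₂)³, so T₁/T₂ = (a₁/a₂)^(3/2).
a₁/a₂ = 6.756e+08 / 4.446e+08 = 1.51957.
T₁/T₂ = (1.51957)^(3/2) ≈ 1.873.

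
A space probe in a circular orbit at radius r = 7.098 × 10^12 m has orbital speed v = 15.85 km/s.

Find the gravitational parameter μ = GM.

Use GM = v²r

Convert to SI: v = 15.85 km/s = 15850 m/s.
For a circular orbit v² = GM/r, so GM = v² · r.
GM = (15850)² · 7.098e+12 m³/s² ≈ 1.783e+21 m³/s² = 1.783 × 10^21 m³/s².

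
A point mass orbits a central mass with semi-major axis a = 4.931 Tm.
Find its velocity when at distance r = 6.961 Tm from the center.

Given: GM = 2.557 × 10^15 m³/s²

Convert to SI: a = 4.931 Tm = 4.931e+12 m; r = 6.961 Tm = 6.961e+12 m.
Vis-viva: v = √(GM · (2/r − 1/a)).
2/r − 1/a = 2/6.961e+12 − 1/4.931e+12 = 8.45164e-14 m⁻¹.
v = √(2.557e+15 · 8.45164e-14) m/s ≈ 14.7 m/s = 14.7 m/s.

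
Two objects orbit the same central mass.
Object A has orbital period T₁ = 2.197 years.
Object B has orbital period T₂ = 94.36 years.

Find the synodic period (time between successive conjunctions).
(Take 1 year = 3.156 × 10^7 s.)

Convert to SI: T₁ = 2.197 years = 6.93373e+07 s; T₂ = 94.36 years = 2.978e+09 s.
T_syn = |T₁ · T₂ / (T₁ − T₂)|.
T_syn = |6.93373e+07 · 2.978e+09 / (6.93373e+07 − 2.978e+09)| s ≈ 7.099e+07 s = 2.249 years.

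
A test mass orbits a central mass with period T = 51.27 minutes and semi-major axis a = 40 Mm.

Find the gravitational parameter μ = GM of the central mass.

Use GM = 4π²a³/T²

Convert to SI: T = 51.27 minutes = 3076.2 s; a = 40 Mm = 4e+07 m.
GM = 4π² · a³ / T².
GM = 4π² · (4e+07)³ / (3076.2)² m³/s² ≈ 2.67e+17 m³/s² = 2.67 × 10^17 m³/s².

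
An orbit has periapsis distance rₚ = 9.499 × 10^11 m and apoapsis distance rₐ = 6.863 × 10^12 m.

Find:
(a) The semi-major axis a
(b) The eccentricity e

(a) a = (rₚ + rₐ) / 2 = (9.499e+11 + 6.863e+12) / 2 ≈ 3.906e+12 m = 3.906 × 10^12 m.
(b) e = (rₐ − rₚ) / (rₐ + rₚ) = (6.863e+12 − 9.499e+11) / (6.863e+12 + 9.499e+11) ≈ 0.7568.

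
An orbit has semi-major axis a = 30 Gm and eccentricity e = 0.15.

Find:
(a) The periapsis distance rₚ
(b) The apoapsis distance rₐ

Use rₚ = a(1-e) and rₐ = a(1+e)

Convert to SI: a = 30 Gm = 3e+10 m.
(a) rₚ = a(1 − e) = 3e+10 · (1 − 0.15) = 3e+10 · 0.85 ≈ 2.55e+10 m = 25.5 Gm.
(b) rₐ = a(1 + e) = 3e+10 · (1 + 0.15) = 3e+10 · 1.15 ≈ 3.45e+10 m = 34.5 Gm.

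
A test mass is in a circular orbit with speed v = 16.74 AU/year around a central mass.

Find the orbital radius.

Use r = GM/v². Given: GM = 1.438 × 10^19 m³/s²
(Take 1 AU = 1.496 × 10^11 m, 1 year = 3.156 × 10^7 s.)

Convert to SI: v = 16.74 AU/year = 79350.6 m/s.
For a circular orbit, v² = GM / r, so r = GM / v².
r = 1.438e+19 / (79350.6)² m ≈ 2.284e+09 m = 0.01527 AU.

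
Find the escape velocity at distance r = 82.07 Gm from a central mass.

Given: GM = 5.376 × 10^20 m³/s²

Convert to SI: r = 82.07 Gm = 8.207e+10 m.
Escape velocity comes from setting total energy to zero: ½v² − GM/r = 0 ⇒ v_esc = √(2GM / r).
v_esc = √(2 · 5.376e+20 / 8.207e+10) m/s ≈ 1.145e+05 m/s = 114.5 km/s.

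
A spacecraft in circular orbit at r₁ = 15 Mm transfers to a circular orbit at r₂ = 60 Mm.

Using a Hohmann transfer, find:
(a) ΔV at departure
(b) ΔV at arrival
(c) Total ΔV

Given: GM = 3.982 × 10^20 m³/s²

Convert to SI: r₁ = 15 Mm = 1.5e+07 m; r₂ = 60 Mm = 6e+07 m.
Transfer semi-major axis: a_t = (r₁ + r₂)/2 = (1.5e+07 + 6e+07)/2 = 3.75e+07 m.
Circular speeds: v₁ = √(GM/r₁) = 5.15235e+06 m/s, v₂ = √(GM/r₂) = 2.57617e+06 m/s.
Transfer speeds (vis-viva v² = GM(2/r − 1/a_t)): v₁ᵗ = 6.51726e+06 m/s, v₂ᵗ = 1.62931e+06 m/s.
(a) ΔV₁ = |v₁ᵗ − v₁| ≈ 1.365e+06 m/s = 1365 km/s.
(b) ΔV₂ = |v₂ − v₂ᵗ| ≈ 9.469e+05 m/s = 946.9 km/s.
(c) ΔV_total = ΔV₁ + ΔV₂ ≈ 2.312e+06 m/s = 2312 km/s.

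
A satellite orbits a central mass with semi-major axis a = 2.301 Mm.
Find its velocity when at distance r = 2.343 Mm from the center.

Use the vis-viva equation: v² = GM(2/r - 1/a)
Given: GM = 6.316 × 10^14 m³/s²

Convert to SI: a = 2.301 Mm = 2.301e+06 m; r = 2.343 Mm = 2.343e+06 m.
Vis-viva: v = √(GM · (2/r − 1/a)).
2/r − 1/a = 2/2.343e+06 − 1/2.301e+06 = 4.19013e-07 m⁻¹.
v = √(6.316e+14 · 4.19013e-07) m/s ≈ 1.627e+04 m/s = 16.27 km/s.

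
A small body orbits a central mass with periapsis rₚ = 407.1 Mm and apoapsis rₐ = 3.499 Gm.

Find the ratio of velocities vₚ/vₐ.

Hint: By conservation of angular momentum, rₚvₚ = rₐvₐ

Convert to SI: rₚ = 407.1 Mm = 4.071e+08 m; rₐ = 3.499 Gm = 3.499e+09 m.
Conservation of angular momentum gives rₚvₚ = rₐvₐ, so vₚ/vₐ = rₐ/rₚ.
vₚ/vₐ = 3.499e+09 / 4.071e+08 ≈ 8.595.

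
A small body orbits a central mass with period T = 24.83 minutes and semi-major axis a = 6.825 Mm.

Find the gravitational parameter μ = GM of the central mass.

Convert to SI: T = 24.83 minutes = 1489.8 s; a = 6.825 Mm = 6.825e+06 m.
GM = 4π² · a³ / T².
GM = 4π² · (6.825e+06)³ / (1489.8)² m³/s² ≈ 5.655e+15 m³/s² = 5.655 × 10^15 m³/s².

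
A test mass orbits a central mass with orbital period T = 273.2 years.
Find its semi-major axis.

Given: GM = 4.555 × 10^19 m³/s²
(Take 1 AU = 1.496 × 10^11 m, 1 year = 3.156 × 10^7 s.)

Convert to SI: T = 273.2 years = 8.62219e+09 s.
Invert Kepler's third law: a = (GM · T² / (4π²))^(1/3).
Substituting T = 8.62219e+09 s and GM = 4.555e+19 m³/s²:
a = (4.555e+19 · (8.62219e+09)² / (4π²))^(1/3) m
a ≈ 4.41e+12 m = 29.48 AU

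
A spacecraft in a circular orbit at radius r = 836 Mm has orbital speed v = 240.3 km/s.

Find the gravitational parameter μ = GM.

Convert to SI: r = 836 Mm = 8.36e+08 m; v = 240.3 km/s = 240300 m/s.
For a circular orbit v² = GM/r, so GM = v² · r.
GM = (240300)² · 8.36e+08 m³/s² ≈ 4.827e+19 m³/s² = 4.827 × 10^19 m³/s².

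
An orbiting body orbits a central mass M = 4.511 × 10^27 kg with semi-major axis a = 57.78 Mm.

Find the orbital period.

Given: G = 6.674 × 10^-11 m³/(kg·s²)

Convert to SI: a = 57.78 Mm = 5.778e+07 m.
GM = G · M = 6.674e-11 · 4.511e+27 = 3.01064e+17 m³/s².
Kepler's third law: T = 2π √(a³ / GM).
Substituting a = 5.778e+07 m and GM = 3.01064e+17 m³/s²:
T = 2π √((5.778e+07)³ / 3.01064e+17) s
T ≈ 5029 s = 1.397 hours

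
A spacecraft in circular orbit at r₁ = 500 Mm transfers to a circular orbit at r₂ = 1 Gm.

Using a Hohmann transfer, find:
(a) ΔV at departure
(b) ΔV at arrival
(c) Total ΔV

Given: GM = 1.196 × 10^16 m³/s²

Convert to SI: r₁ = 500 Mm = 5e+08 m; r₂ = 1 Gm = 1e+09 m.
Transfer semi-major axis: a_t = (r₁ + r₂)/2 = (5e+08 + 1e+09)/2 = 7.5e+08 m.
Circular speeds: v₁ = √(GM/r₁) = 4890.81 m/s, v₂ = √(GM/r₂) = 3458.32 m/s.
Transfer speeds (vis-viva v² = GM(2/r − 1/a_t)): v₁ᵗ = 5647.42 m/s, v₂ᵗ = 2823.71 m/s.
(a) ΔV₁ = |v₁ᵗ − v₁| ≈ 756.6 m/s = 756.6 m/s.
(b) ΔV₂ = |v₂ − v₂ᵗ| ≈ 634.6 m/s = 634.6 m/s.
(c) ΔV_total = ΔV₁ + ΔV₂ ≈ 1391 m/s = 1.391 km/s.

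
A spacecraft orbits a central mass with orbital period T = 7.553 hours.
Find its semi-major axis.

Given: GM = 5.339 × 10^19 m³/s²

Convert to SI: T = 7.553 hours = 27190.8 s.
Invert Kepler's third law: a = (GM · T² / (4π²))^(1/3).
Substituting T = 27190.8 s and GM = 5.339e+19 m³/s²:
a = (5.339e+19 · (27190.8)² / (4π²))^(1/3) m
a ≈ 1e+09 m = 1000 Mm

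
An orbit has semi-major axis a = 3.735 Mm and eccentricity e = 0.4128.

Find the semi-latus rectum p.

Convert to SI: a = 3.735 Mm = 3.735e+06 m.
p = a (1 − e²).
p = 3.735e+06 · (1 − (0.4128)²) = 3.735e+06 · 0.829596 ≈ 3.099e+06 m = 3.099 Mm.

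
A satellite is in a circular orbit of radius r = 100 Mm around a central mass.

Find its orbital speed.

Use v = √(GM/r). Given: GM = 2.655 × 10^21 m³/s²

Convert to SI: r = 100 Mm = 1e+08 m.
For a circular orbit, gravity supplies the centripetal force, so v = √(GM / r).
v = √(2.655e+21 / 1e+08) m/s ≈ 5.153e+06 m/s = 5153 km/s.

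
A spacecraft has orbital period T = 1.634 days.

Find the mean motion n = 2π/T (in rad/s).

Convert to SI: T = 1.634 days = 141178 s.
n = 2π / T.
n = 2π / 141178 s ≈ 4.451e-05 rad/s.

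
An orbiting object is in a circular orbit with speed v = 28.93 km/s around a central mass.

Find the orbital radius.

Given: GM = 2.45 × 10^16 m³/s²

Convert to SI: v = 28.93 km/s = 28930 m/s.
For a circular orbit, v² = GM / r, so r = GM / v².
r = 2.45e+16 / (28930)² m ≈ 2.927e+07 m = 2.927 × 10^7 m.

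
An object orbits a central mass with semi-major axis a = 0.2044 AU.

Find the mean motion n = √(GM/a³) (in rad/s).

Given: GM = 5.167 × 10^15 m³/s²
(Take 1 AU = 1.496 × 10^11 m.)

Convert to SI: a = 0.2044 AU = 3.05782e+10 m.
n = √(GM / a³).
n = √(5.167e+15 / (3.05782e+10)³) rad/s ≈ 1.344e-08 rad/s.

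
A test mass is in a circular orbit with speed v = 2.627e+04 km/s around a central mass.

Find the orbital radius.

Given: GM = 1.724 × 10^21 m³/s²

Convert to SI: v = 2.627e+04 km/s = 2.627e+07 m/s.
For a circular orbit, v² = GM / r, so r = GM / v².
r = 1.724e+21 / (2.627e+07)² m ≈ 2.498e+06 m = 2.498 × 10^6 m.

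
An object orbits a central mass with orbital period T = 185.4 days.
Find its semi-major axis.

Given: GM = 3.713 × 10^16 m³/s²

Convert to SI: T = 185.4 days = 1.60186e+07 s.
Invert Kepler's third law: a = (GM · T² / (4π²))^(1/3).
Substituting T = 1.60186e+07 s and GM = 3.713e+16 m³/s²:
a = (3.713e+16 · (1.60186e+07)² / (4π²))^(1/3) m
a ≈ 6.226e+09 m = 6.226 × 10^9 m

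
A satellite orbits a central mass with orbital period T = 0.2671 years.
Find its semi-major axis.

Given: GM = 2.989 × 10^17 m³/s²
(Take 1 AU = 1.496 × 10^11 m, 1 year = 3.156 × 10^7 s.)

Convert to SI: T = 0.2671 years = 8.42968e+06 s.
Invert Kepler's third law: a = (GM · T² / (4π²))^(1/3).
Substituting T = 8.42968e+06 s and GM = 2.989e+17 m³/s²:
a = (2.989e+17 · (8.42968e+06)² / (4π²))^(1/3) m
a ≈ 8.133e+09 m = 0.05437 AU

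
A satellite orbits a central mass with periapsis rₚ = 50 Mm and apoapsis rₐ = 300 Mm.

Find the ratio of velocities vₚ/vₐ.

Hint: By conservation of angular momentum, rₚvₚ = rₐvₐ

Convert to SI: rₚ = 50 Mm = 5e+07 m; rₐ = 300 Mm = 3e+08 m.
Conservation of angular momentum gives rₚvₚ = rₐvₐ, so vₚ/vₐ = rₐ/rₚ.
vₚ/vₐ = 3e+08 / 5e+07 ≈ 6.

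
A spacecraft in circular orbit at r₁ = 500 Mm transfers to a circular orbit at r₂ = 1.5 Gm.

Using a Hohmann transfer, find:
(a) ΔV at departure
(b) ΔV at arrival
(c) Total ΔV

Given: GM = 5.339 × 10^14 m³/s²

Convert to SI: r₁ = 500 Mm = 5e+08 m; r₂ = 1.5 Gm = 1.5e+09 m.
Transfer semi-major axis: a_t = (r₁ + r₂)/2 = (5e+08 + 1.5e+09)/2 = 1e+09 m.
Circular speeds: v₁ = √(GM/r₁) = 1033.34 m/s, v₂ = √(GM/r₂) = 596.601 m/s.
Transfer speeds (vis-viva v² = GM(2/r − 1/a_t)): v₁ᵗ = 1265.58 m/s, v₂ᵗ = 421.861 m/s.
(a) ΔV₁ = |v₁ᵗ − v₁| ≈ 232.2 m/s = 232.2 m/s.
(b) ΔV₂ = |v₂ − v₂ᵗ| ≈ 174.7 m/s = 174.7 m/s.
(c) ΔV_total = ΔV₁ + ΔV₂ ≈ 407 m/s = 407 m/s.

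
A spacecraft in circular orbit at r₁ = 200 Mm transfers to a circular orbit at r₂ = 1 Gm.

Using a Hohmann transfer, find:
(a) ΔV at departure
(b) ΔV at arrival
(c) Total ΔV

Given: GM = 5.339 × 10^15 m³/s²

Convert to SI: r₁ = 200 Mm = 2e+08 m; r₂ = 1 Gm = 1e+09 m.
Transfer semi-major axis: a_t = (r₁ + r₂)/2 = (2e+08 + 1e+09)/2 = 6e+08 m.
Circular speeds: v₁ = √(GM/r₁) = 5166.72 m/s, v₂ = √(GM/r₂) = 2310.63 m/s.
Transfer speeds (vis-viva v² = GM(2/r − 1/a_t)): v₁ᵗ = 6670.21 m/s, v₂ᵗ = 1334.04 m/s.
(a) ΔV₁ = |v₁ᵗ − v₁| ≈ 1503 m/s = 1.503 km/s.
(b) ΔV₂ = |v₂ − v₂ᵗ| ≈ 976.6 m/s = 976.6 m/s.
(c) ΔV_total = ΔV₁ + ΔV₂ ≈ 2480 m/s = 2.48 km/s.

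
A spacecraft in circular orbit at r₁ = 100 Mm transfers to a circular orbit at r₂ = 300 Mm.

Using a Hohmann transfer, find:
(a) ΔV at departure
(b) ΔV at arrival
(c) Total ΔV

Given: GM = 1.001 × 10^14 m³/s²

Convert to SI: r₁ = 100 Mm = 1e+08 m; r₂ = 300 Mm = 3e+08 m.
Transfer semi-major axis: a_t = (r₁ + r₂)/2 = (1e+08 + 3e+08)/2 = 2e+08 m.
Circular speeds: v₁ = √(GM/r₁) = 1000.5 m/s, v₂ = √(GM/r₂) = 577.639 m/s.
Transfer speeds (vis-viva v² = GM(2/r − 1/a_t)): v₁ᵗ = 1225.36 m/s, v₂ᵗ = 408.452 m/s.
(a) ΔV₁ = |v₁ᵗ − v₁| ≈ 224.9 m/s = 224.9 m/s.
(b) ΔV₂ = |v₂ − v₂ᵗ| ≈ 169.2 m/s = 169.2 m/s.
(c) ΔV_total = ΔV₁ + ΔV₂ ≈ 394 m/s = 394 m/s.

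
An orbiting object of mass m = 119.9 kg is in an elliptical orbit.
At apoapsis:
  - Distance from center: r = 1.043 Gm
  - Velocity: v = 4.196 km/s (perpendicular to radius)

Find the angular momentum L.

Convert to SI: r = 1.043 Gm = 1.043e+09 m; v = 4.196 km/s = 4196 m/s.
Since v is perpendicular to r, L = m · v · r.
L = 119.9 · 4196 · 1.043e+09 kg·m²/s ≈ 5.247e+14 kg·m²/s.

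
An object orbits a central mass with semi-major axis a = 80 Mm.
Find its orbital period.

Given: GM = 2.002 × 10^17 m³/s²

Convert to SI: a = 80 Mm = 8e+07 m.
Kepler's third law: T = 2π √(a³ / GM).
Substituting a = 8e+07 m and GM = 2.002e+17 m³/s²:
T = 2π √((8e+07)³ / 2.002e+17) s
T ≈ 1.005e+04 s = 2.791 hours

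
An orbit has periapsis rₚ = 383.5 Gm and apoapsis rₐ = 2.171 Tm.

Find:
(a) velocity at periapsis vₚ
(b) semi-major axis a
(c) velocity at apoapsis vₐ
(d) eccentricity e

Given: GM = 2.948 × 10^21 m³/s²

Convert to SI: rₚ = 383.5 Gm = 3.835e+11 m; rₐ = 2.171 Tm = 2.171e+12 m.
(a) With a = (rₚ + rₐ)/2 = 1.27725e+12 m, vₚ = √(GM (2/rₚ − 1/a)) = √(2.948e+21 · (2/3.835e+11 − 1/1.27725e+12)) m/s ≈ 1.143e+05 m/s
(b) a = (rₚ + rₐ)/2 = (3.835e+11 + 2.171e+12)/2 ≈ 1.277e+12 m
(c) With a = (rₚ + rₐ)/2 = 1.27725e+12 m, vₐ = √(GM (2/rₐ − 1/a)) = √(2.948e+21 · (2/2.171e+12 − 1/1.27725e+12)) m/s ≈ 2.019e+04 m/s
(d) e = (rₐ − rₚ)/(rₐ + rₚ) = (2.171e+12 − 3.835e+11)/(2.171e+12 + 3.835e+11) ≈ 0.6997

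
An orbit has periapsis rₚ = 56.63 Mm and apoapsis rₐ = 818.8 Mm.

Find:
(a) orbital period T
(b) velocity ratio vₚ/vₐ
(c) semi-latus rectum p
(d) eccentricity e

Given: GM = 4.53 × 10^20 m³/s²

Convert to SI: rₚ = 56.63 Mm = 5.663e+07 m; rₐ = 818.8 Mm = 8.188e+08 m.
(a) With a = (rₚ + rₐ)/2 = 4.37715e+08 m, T = 2π √(a³/GM) = 2π √((4.37715e+08)³/4.53e+20) s ≈ 2703 s
(b) Conservation of angular momentum (rₚvₚ = rₐvₐ) gives vₚ/vₐ = rₐ/rₚ = 8.188e+08/5.663e+07 ≈ 14.46
(c) From a = (rₚ + rₐ)/2 = 4.37715e+08 m and e = (rₐ − rₚ)/(rₐ + rₚ) = 0.870624, p = a(1 − e²) = 4.37715e+08 · (1 − (0.870624)²) ≈ 1.059e+08 m
(d) e = (rₐ − rₚ)/(rₐ + rₚ) = (8.188e+08 − 5.663e+07)/(8.188e+08 + 5.663e+07) ≈ 0.8706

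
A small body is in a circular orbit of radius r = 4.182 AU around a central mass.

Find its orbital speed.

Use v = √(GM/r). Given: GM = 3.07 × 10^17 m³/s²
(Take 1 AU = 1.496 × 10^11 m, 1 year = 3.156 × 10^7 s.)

Convert to SI: r = 4.182 AU = 6.25627e+11 m.
For a circular orbit, gravity supplies the centripetal force, so v = √(GM / r).
v = √(3.07e+17 / 6.25627e+11) m/s ≈ 700.5 m/s = 0.1478 AU/year.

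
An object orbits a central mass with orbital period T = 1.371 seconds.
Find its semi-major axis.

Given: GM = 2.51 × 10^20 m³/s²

Invert Kepler's third law: a = (GM · T² / (4π²))^(1/3).
Substituting T = 1.371 s and GM = 2.51e+20 m³/s²:
a = (2.51e+20 · (1.371)² / (4π²))^(1/3) m
a ≈ 2.286e+06 m = 2.286 Mm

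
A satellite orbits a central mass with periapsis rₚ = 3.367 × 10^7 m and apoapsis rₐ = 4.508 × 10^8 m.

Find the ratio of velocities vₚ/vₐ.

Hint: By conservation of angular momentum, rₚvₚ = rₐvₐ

Conservation of angular momentum gives rₚvₚ = rₐvₐ, so vₚ/vₐ = rₐ/rₚ.
vₚ/vₐ = 4.508e+08 / 3.367e+07 ≈ 13.39.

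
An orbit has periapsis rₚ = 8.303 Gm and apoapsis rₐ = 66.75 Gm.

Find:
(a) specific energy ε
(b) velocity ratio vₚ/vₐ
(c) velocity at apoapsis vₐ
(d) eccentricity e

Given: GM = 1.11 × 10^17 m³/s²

Convert to SI: rₚ = 8.303 Gm = 8.303e+09 m; rₐ = 66.75 Gm = 6.675e+10 m.
(a) With a = (rₚ + rₐ)/2 = 3.75265e+10 m, ε = −GM/(2a) = −1.11e+17/(2 · 3.75265e+10) J/kg ≈ -1.479e+06 J/kg
(b) Conservation of angular momentum (rₚvₚ = rₐvₐ) gives vₚ/vₐ = rₐ/rₚ = 6.675e+10/8.303e+09 ≈ 8.039
(c) With a = (rₚ + rₐ)/2 = 3.75265e+10 m, vₐ = √(GM (2/rₐ − 1/a)) = √(1.11e+17 · (2/6.675e+10 − 1/3.75265e+10)) m/s ≈ 606.6 m/s
(d) e = (rₐ − rₚ)/(rₐ + rₚ) = (6.675e+10 − 8.303e+09)/(6.675e+10 + 8.303e+09) ≈ 0.7787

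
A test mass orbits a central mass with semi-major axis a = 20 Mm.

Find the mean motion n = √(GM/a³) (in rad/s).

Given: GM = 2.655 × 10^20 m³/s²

Convert to SI: a = 20 Mm = 2e+07 m.
n = √(GM / a³).
n = √(2.655e+20 / (2e+07)³) rad/s ≈ 0.1822 rad/s.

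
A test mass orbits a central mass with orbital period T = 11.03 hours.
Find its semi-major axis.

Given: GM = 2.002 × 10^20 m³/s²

Convert to SI: T = 11.03 hours = 39708 s.
Invert Kepler's third law: a = (GM · T² / (4π²))^(1/3).
Substituting T = 39708 s and GM = 2.002e+20 m³/s²:
a = (2.002e+20 · (39708)² / (4π²))^(1/3) m
a ≈ 2e+09 m = 2 Gm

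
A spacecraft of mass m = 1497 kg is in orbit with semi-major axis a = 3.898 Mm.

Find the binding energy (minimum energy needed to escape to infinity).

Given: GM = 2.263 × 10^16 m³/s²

Convert to SI: a = 3.898 Mm = 3.898e+06 m.
Total orbital energy is E = −GMm/(2a); binding energy is E_bind = −E = GMm/(2a).
E_bind = 2.263e+16 · 1497 / (2 · 3.898e+06) J ≈ 4.345e+12 J = 4.345 TJ.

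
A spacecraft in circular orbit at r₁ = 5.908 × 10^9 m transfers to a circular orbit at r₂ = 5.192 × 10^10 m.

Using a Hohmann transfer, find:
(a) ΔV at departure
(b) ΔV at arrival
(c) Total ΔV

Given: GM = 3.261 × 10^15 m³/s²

Transfer semi-major axis: a_t = (r₁ + r₂)/2 = (5.908e+09 + 5.192e+10)/2 = 2.8914e+10 m.
Circular speeds: v₁ = √(GM/r₁) = 742.942 m/s, v₂ = √(GM/r₂) = 250.616 m/s.
Transfer speeds (vis-viva v² = GM(2/r − 1/a_t)): v₁ᵗ = 995.562 m/s, v₂ᵗ = 113.285 m/s.
(a) ΔV₁ = |v₁ᵗ − v₁| ≈ 252.6 m/s = 252.6 m/s.
(b) ΔV₂ = |v₂ − v₂ᵗ| ≈ 137.3 m/s = 137.3 m/s.
(c) ΔV_total = ΔV₁ + ΔV₂ ≈ 389.9 m/s = 389.9 m/s.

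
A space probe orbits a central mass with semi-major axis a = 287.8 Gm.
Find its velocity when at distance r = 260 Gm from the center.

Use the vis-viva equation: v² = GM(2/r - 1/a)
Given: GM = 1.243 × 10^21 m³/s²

Convert to SI: a = 287.8 Gm = 2.878e+11 m; r = 260 Gm = 2.6e+11 m.
Vis-viva: v = √(GM · (2/r − 1/a)).
2/r − 1/a = 2/2.6e+11 − 1/2.878e+11 = 4.21767e-12 m⁻¹.
v = √(1.243e+21 · 4.21767e-12) m/s ≈ 7.241e+04 m/s = 72.41 km/s.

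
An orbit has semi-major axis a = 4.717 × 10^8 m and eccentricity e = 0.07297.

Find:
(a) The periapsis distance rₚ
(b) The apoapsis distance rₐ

(a) rₚ = a(1 − e) = 4.717e+08 · (1 − 0.07297) = 4.717e+08 · 0.92703 ≈ 4.373e+08 m = 4.373 × 10^8 m.
(b) rₐ = a(1 + e) = 4.717e+08 · (1 + 0.07297) = 4.717e+08 · 1.07297 ≈ 5.061e+08 m = 5.061 × 10^8 m.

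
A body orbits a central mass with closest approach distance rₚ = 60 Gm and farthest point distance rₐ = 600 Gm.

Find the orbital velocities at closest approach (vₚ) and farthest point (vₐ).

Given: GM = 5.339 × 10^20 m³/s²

Convert to SI: rₚ = 60 Gm = 6e+10 m; rₐ = 600 Gm = 6e+11 m.
Use the vis-viva equation v² = GM(2/r − 1/a) with a = (rₚ + rₐ)/2 = (6e+10 + 6e+11)/2 = 3.3e+11 m.
vₚ = √(GM · (2/rₚ − 1/a)) = √(5.339e+20 · (2/6e+10 − 1/3.3e+11)) m/s ≈ 1.272e+05 m/s = 127.2 km/s.
vₐ = √(GM · (2/rₐ − 1/a)) = √(5.339e+20 · (2/6e+11 − 1/3.3e+11)) m/s ≈ 1.272e+04 m/s = 12.72 km/s.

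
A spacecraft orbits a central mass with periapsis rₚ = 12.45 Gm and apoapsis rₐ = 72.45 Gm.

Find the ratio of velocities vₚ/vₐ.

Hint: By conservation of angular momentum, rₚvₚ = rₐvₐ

Convert to SI: rₚ = 12.45 Gm = 1.245e+10 m; rₐ = 72.45 Gm = 7.245e+10 m.
Conservation of angular momentum gives rₚvₚ = rₐvₐ, so vₚ/vₐ = rₐ/rₚ.
vₚ/vₐ = 7.245e+10 / 1.245e+10 ≈ 5.819.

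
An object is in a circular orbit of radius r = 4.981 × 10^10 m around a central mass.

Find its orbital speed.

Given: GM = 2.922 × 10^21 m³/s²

For a circular orbit, gravity supplies the centripetal force, so v = √(GM / r).
v = √(2.922e+21 / 4.981e+10) m/s ≈ 2.422e+05 m/s = 242.2 km/s.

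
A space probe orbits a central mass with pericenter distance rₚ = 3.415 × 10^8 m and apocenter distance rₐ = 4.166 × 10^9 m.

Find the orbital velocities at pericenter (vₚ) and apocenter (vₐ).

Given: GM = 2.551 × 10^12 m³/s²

Use the vis-viva equation v² = GM(2/r − 1/a) with a = (rₚ + rₐ)/2 = (3.415e+08 + 4.166e+09)/2 = 2.25375e+09 m.
vₚ = √(GM · (2/rₚ − 1/a)) = √(2.551e+12 · (2/3.415e+08 − 1/2.25375e+09)) m/s ≈ 117.5 m/s = 117.5 m/s.
vₐ = √(GM · (2/rₐ − 1/a)) = √(2.551e+12 · (2/4.166e+09 − 1/2.25375e+09)) m/s ≈ 9.632 m/s = 9.632 m/s.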